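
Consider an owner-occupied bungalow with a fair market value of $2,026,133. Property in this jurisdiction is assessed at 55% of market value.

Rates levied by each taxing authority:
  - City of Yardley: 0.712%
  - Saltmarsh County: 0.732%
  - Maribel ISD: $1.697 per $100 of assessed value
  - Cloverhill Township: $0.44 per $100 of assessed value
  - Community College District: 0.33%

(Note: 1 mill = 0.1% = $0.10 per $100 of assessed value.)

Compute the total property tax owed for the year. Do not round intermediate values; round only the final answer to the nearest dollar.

$43,583

Assessed value = $2,026,133 × 0.55 = $1,114,373.15
City of Yardley: $1,114,373.15 × 0.00712 = $7,934.336828
Saltmarsh County: $1,114,373.15 × 0.00732 = $8,157.211458
Maribel ISD: $1,114,373.15 × 0.01697 = $18,910.9123555
Cloverhill Township: $1,114,373.15 × 0.0044 = $4,903.24186
Community College District: $1,114,373.15 × 0.0033 = $3,677.431395
Total = $43,583.1338965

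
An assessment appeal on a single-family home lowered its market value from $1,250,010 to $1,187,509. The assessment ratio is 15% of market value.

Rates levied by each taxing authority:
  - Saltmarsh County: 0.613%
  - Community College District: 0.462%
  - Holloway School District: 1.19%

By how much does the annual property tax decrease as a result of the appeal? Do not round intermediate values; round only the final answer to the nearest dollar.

$212

Old assessed value = $1,250,010 × 0.15 = $187,501.5
New assessed value = $1,187,509 × 0.15 = $178,126.35
Combined rate = 0.00613 + 0.00462 + 0.0119 = 0.02265
Old tax = $187,501.5 × 0.02265 = $4,246.908975
New tax = $178,126.35 × 0.02265 = $4,034.5618275
Reduction = $4,246.908975 − $4,034.5618275 = $212.3471475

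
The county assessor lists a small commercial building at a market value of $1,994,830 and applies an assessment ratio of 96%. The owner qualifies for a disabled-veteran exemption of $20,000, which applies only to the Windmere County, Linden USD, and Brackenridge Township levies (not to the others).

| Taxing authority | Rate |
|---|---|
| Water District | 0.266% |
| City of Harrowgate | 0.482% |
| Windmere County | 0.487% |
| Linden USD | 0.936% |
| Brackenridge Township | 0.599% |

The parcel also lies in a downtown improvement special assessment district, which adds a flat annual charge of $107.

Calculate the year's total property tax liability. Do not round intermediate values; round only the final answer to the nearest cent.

$52,749.12

Assessed value = $1,994,830 × 0.96 = $1,915,036.8
Water District: $1,915,036.8 × 0.00266 = $5,093.997888
City of Harrowgate: $1,915,036.8 × 0.00482 = $9,230.477376
Windmere County: ($1,915,036.8 − $20,000) × 0.00487 = $1,895,036.8 × 0.00487 = $9,228.829216
Linden USD: ($1,915,036.8 − $20,000) × 0.00936 = $1,895,036.8 × 0.00936 = $17,737.544448
Brackenridge Township: ($1,915,036.8 − $20,000) × 0.00599 = $1,895,036.8 × 0.00599 = $11,351.270432
Levies subtotal = $52,642.11936
Total = $52,642.11936 + $107 = $52,749.11936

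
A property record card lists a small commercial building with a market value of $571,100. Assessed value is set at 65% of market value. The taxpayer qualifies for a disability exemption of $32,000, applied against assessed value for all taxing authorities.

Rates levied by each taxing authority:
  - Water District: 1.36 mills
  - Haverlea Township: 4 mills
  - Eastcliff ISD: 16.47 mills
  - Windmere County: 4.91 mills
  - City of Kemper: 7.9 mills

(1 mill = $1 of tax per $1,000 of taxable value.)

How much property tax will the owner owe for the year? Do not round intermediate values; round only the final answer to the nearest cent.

Assessed value = $571,100 × 0.65 = $371,215
Taxable value = $371,215 − $32,000 = $339,215
Water District: $339,215 × 0.00136 = $461.3324
Haverlea Township: $339,215 × 0.004 = $1,356.86
Eastcliff ISD: $339,215 × 0.01647 = $5,586.87105
Windmere County: $339,215 × 0.00491 = $1,665.54565
City of Kemper: $339,215 × 0.0079 = $2,679.7985
Total = $461.3324 + $1,356.86 + $5,586.87105 + $1,665.54565 + $2,679.7985 = $11,750.4076

$11,750.41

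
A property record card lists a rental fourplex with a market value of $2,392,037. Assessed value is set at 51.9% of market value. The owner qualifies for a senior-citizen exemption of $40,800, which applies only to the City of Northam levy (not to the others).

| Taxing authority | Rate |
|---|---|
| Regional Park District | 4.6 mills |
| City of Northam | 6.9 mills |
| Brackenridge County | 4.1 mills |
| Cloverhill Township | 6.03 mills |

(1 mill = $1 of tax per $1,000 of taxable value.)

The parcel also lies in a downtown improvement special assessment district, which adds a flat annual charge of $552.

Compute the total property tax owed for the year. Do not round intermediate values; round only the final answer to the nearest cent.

$27,123.42

Assessed value = $2,392,037 × 0.519 = $1,241,467.203
Regional Park District: $1,241,467.203 × 0.0046 = $5,710.7491338
City of Northam: ($1,241,467.203 − $40,800) × 0.0069 = $1,200,667.203 × 0.0069 = $8,284.6037007
Brackenridge County: $1,241,467.203 × 0.0041 = $5,090.0155323
Cloverhill Township: $1,241,467.203 × 0.00603 = $7,486.04723409
Levies subtotal = $26,571.41560089
Total = $26,571.41560089 + $552 = $27,123.41560089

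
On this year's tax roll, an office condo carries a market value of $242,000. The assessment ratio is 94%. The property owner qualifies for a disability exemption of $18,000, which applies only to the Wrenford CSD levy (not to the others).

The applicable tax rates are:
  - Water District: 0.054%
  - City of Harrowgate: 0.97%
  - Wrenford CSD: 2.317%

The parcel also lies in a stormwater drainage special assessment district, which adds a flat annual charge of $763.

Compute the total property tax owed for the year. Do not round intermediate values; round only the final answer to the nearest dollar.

$7,946

Assessed value = $242,000 × 0.94 = $227,480
Water District: $227,480 × 0.00054 = $122.8392
City of Harrowgate: $227,480 × 0.0097 = $2,206.556
Wrenford CSD: ($227,480 − $18,000) × 0.02317 = $209,480 × 0.02317 = $4,853.6516
Levies subtotal = $7,183.0468
Total = $7,183.0468 + $763 = $7,946.0468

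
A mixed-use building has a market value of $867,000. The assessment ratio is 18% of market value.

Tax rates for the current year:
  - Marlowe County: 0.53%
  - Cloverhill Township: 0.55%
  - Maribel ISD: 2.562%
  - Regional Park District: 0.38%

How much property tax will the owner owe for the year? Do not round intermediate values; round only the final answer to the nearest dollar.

Assessed value = $867,000 × 0.18 = $156,060
Marlowe County: $156,060 × 0.0053 = $827.118
Cloverhill Township: $156,060 × 0.0055 = $858.33
Maribel ISD: $156,060 × 0.02562 = $3,998.2572
Regional Park District: $156,060 × 0.0038 = $593.028
Total = $827.118 + $858.33 + $3,998.2572 + $593.028 = $6,276.7332

$6,277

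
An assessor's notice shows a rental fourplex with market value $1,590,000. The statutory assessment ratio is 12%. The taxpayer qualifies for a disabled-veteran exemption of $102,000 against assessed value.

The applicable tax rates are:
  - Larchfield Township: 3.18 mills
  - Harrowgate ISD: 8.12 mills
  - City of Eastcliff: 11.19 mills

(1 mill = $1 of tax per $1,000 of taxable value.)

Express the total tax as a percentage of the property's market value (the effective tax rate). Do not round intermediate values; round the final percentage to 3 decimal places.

0.126%

Assessed value = $1,590,000 × 0.12 = $190,800
Taxable value = $190,800 − $102,000 = $88,800
Larchfield Township: $88,800 × 0.00318 = $282.384
Harrowgate ISD: $88,800 × 0.00812 = $721.056
City of Eastcliff: $88,800 × 0.01119 = $993.672
Total tax = $1,997.112
Effective rate = $1,997.112 ÷ $1,590,000 = 0.126% of market value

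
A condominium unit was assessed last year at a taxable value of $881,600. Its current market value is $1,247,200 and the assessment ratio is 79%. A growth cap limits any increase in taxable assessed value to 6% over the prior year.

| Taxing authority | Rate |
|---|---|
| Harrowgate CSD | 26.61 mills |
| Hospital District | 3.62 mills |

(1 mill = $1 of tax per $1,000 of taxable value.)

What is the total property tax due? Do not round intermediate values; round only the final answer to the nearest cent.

$28,249.81

Uncapped assessed value = $1,247,200 × 0.79 = $985,288
Cap limit = $881,600 × 1.06 = $934,496
Taxable assessed value = min($985,288, $934,496) = $934,496 (cap binds)
Harrowgate CSD: $934,496 × 0.02661 = $24,866.93856
Hospital District: $934,496 × 0.00362 = $3,382.87552
Total = $28,249.81408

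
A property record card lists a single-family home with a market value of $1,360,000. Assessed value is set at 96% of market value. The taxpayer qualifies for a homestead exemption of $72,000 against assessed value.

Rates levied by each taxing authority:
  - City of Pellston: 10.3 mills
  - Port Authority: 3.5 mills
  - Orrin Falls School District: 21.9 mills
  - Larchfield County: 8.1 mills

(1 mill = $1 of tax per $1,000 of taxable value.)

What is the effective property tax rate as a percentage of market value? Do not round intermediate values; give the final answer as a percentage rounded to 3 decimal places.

3.973%

Assessed value = $1,360,000 × 0.96 = $1,305,600
Taxable value = $1,305,600 − $72,000 = $1,233,600
City of Pellston: $1,233,600 × 0.0103 = $12,706.08
Port Authority: $1,233,600 × 0.0035 = $4,317.6
Orrin Falls School District: $1,233,600 × 0.0219 = $27,015.84
Larchfield County: $1,233,600 × 0.0081 = $9,992.16
Total tax = $54,031.68
Effective rate = $54,031.68 ÷ $1,360,000 = 3.973% of market value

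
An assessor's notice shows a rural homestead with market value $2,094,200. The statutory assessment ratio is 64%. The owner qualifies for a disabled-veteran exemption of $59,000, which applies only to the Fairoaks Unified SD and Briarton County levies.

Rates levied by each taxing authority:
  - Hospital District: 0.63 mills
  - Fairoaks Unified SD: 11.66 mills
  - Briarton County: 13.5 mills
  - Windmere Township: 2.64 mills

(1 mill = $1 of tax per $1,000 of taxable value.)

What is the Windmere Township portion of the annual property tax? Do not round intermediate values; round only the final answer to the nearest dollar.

$3,538

Assessed value = $2,094,200 × 0.64 = $1,340,288
Windmere Township taxable value = $1,340,288 (exemption does not apply)
Windmere Township levy = $1,340,288 × 0.00264 = $3,538.36032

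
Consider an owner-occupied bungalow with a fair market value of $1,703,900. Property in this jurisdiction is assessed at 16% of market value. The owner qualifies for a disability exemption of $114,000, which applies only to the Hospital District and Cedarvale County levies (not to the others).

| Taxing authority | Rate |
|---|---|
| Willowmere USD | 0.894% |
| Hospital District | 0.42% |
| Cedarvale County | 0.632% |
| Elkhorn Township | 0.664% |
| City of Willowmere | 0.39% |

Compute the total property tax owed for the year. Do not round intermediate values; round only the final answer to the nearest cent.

Assessed value = $1,703,900 × 0.16 = $272,624
Willowmere USD: $272,624 × 0.00894 = $2,437.25856
Hospital District: ($272,624 − $114,000) × 0.0042 = $158,624 × 0.0042 = $666.2208
Cedarvale County: ($272,624 − $114,000) × 0.00632 = $158,624 × 0.00632 = $1,002.50368
Elkhorn Township: $272,624 × 0.00664 = $1,810.22336
City of Willowmere: $272,624 × 0.0039 = $1,063.2336
Total = $6,979.44

$6,979.44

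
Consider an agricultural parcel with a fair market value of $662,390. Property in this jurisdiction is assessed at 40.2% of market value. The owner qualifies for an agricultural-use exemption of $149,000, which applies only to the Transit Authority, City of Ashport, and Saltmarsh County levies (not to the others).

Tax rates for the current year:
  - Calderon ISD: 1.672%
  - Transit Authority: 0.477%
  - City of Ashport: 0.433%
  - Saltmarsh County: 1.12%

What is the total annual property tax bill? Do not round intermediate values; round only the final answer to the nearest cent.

Assessed value = $662,390 × 0.402 = $266,280.78
Calderon ISD: $266,280.78 × 0.01672 = $4,452.2146416
Transit Authority: ($266,280.78 − $149,000) × 0.00477 = $117,280.78 × 0.00477 = $559.4293206
City of Ashport: ($266,280.78 − $149,000) × 0.00433 = $117,280.78 × 0.00433 = $507.8257774
Saltmarsh County: ($266,280.78 − $149,000) × 0.0112 = $117,280.78 × 0.0112 = $1,313.544736
Total = $6,833.0144756

$6,833.01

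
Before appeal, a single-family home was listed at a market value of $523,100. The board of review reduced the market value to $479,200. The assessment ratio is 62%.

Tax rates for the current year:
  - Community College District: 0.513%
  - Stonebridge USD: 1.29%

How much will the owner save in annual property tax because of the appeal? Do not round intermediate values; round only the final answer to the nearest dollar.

Old assessed value = $523,100 × 0.62 = $324,322
New assessed value = $479,200 × 0.62 = $297,104
Combined rate = 0.00513 + 0.0129 = 0.01803
Old tax = $324,322 × 0.01803 = $5,847.52566
New tax = $297,104 × 0.01803 = $5,356.78512
Reduction = $5,847.52566 − $5,356.78512 = $490.74054

$491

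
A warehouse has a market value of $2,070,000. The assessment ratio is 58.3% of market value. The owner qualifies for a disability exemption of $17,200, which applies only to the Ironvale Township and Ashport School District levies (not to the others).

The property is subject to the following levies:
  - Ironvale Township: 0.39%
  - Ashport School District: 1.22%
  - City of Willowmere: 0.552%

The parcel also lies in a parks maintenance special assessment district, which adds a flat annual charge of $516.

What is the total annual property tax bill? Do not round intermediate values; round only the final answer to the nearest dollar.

Assessed value = $2,070,000 × 0.583 = $1,206,810
Ironvale Township: ($1,206,810 − $17,200) × 0.0039 = $1,189,610 × 0.0039 = $4,639.479
Ashport School District: ($1,206,810 − $17,200) × 0.0122 = $1,189,610 × 0.0122 = $14,513.242
City of Willowmere: $1,206,810 × 0.00552 = $6,661.5912
Levies subtotal = $25,814.3122
Total = $25,814.3122 + $516 = $26,330.3122

$26,330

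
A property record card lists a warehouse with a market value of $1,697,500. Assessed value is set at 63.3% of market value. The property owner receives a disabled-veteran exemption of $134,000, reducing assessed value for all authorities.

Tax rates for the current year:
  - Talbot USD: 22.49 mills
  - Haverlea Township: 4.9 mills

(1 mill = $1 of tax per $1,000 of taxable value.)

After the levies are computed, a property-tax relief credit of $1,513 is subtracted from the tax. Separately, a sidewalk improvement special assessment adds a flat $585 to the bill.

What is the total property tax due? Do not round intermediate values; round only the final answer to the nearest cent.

$24,832.77

Assessed value = $1,697,500 × 0.633 = $1,074,517.5
Taxable value = $1,074,517.5 − $134,000 = $940,517.5
Talbot USD: $940,517.5 × 0.02249 = $21,152.238575
Haverlea Township: $940,517.5 × 0.0049 = $4,608.53575
Levies subtotal = $25,760.774325
After credit = $25,760.774325 − $1,513 = $24,247.774325
Total = $24,247.774325 + $585 = $24,832.774325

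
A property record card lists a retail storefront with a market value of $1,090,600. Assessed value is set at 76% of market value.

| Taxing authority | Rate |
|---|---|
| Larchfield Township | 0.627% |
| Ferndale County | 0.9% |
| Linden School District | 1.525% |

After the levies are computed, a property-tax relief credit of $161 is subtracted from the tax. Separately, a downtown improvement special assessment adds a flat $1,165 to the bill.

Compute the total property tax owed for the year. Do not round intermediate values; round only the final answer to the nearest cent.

Assessed value = $1,090,600 × 0.76 = $828,856
Larchfield Township: $828,856 × 0.00627 = $5,196.92712
Ferndale County: $828,856 × 0.009 = $7,459.704
Linden School District: $828,856 × 0.01525 = $12,640.054
Levies subtotal = $25,296.68512
After credit = $25,296.68512 − $161 = $25,135.68512
Total = $25,135.68512 + $1,165 = $26,300.68512

$26,300.69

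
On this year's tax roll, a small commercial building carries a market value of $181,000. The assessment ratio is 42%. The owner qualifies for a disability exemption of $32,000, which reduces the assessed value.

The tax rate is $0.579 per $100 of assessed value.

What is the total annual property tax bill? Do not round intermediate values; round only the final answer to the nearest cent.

$254.88

Assessed value = $181,000 × 0.42 = $76,020
Taxable value = $76,020 − $32,000 = $44,020
Tax = $44,020 × 0.00579 = $254.8758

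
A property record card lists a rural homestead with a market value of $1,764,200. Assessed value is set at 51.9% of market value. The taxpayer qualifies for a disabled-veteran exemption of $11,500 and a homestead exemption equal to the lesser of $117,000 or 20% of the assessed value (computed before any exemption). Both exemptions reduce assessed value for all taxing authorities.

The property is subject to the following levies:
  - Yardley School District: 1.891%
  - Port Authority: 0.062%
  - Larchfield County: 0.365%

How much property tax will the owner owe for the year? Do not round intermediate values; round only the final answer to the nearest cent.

$18,245.44

Assessed value = $1,764,200 × 0.519 = $915,619.8
Homestead exemption = min($117,000, 20% × $915,619.8) = min($117,000, $183,123.96) = $117,000 (dollar cap binds)
Taxable value = $915,619.8 − $11,500 − $117,000 = $787,119.8
Yardley School District: $787,119.8 × 0.01891 = $14,884.435418
Port Authority: $787,119.8 × 0.00062 = $488.014276
Larchfield County: $787,119.8 × 0.00365 = $2,872.98727
Total = $18,245.436964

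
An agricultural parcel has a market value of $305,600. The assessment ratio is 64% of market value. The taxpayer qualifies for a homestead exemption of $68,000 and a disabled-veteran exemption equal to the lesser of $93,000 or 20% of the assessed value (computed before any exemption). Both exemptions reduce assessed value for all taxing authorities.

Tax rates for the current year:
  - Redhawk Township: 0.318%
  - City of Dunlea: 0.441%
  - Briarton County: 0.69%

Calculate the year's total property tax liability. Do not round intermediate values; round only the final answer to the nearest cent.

Assessed value = $305,600 × 0.64 = $195,584
Disabled-veteran exemption = min($93,000, 20% × $195,584) = min($93,000, $39,116.8) = $39,116.8 (percentage binds)
Taxable value = $195,584 − $68,000 − $39,116.8 = $88,467.2
Redhawk Township: $88,467.2 × 0.00318 = $281.325696
City of Dunlea: $88,467.2 × 0.00441 = $390.140352
Briarton County: $88,467.2 × 0.0069 = $610.42368
Total = $1,281.889728

$1,281.89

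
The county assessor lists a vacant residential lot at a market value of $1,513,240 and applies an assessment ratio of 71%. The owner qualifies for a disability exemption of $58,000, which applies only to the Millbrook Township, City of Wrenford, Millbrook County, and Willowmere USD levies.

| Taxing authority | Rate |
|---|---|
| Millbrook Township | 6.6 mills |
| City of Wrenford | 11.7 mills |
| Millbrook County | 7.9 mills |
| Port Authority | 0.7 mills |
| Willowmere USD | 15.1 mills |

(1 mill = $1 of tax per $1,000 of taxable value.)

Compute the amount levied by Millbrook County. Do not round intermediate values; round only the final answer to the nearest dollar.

Assessed value = $1,513,240 × 0.71 = $1,074,400.4
Millbrook County taxable value = $1,074,400.4 − $58,000 = $1,016,400.4
Millbrook County levy = $1,016,400.4 × 0.0079 = $8,029.56316

$8,030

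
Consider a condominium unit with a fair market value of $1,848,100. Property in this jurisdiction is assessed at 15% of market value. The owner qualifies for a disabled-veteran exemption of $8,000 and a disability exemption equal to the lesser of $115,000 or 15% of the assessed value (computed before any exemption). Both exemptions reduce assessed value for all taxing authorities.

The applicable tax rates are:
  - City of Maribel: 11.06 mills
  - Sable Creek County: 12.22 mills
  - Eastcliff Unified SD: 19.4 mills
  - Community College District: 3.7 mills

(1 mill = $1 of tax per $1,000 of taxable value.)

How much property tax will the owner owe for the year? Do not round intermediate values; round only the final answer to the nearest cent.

$10,557.61

Assessed value = $1,848,100 × 0.15 = $277,215
Disability exemption = min($115,000, 15% × $277,215) = min($115,000, $41,582.25) = $41,582.25 (percentage binds)
Taxable value = $277,215 − $8,000 − $41,582.25 = $227,632.75
City of Maribel: $227,632.75 × 0.01106 = $2,517.618215
Sable Creek County: $227,632.75 × 0.01222 = $2,781.672205
Eastcliff Unified SD: $227,632.75 × 0.0194 = $4,416.07535
Community College District: $227,632.75 × 0.0037 = $842.241175
Total = $10,557.606945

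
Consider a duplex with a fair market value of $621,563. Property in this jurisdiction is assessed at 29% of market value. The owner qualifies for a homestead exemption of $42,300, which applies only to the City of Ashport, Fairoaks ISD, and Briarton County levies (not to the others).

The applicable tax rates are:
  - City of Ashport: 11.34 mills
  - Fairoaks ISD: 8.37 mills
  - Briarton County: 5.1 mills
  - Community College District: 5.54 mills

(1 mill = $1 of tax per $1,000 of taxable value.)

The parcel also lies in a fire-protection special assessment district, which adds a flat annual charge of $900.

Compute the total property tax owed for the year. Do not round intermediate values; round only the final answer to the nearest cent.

Assessed value = $621,563 × 0.29 = $180,253.27
City of Ashport: ($180,253.27 − $42,300) × 0.01134 = $137,953.27 × 0.01134 = $1,564.3900818
Fairoaks ISD: ($180,253.27 − $42,300) × 0.00837 = $137,953.27 × 0.00837 = $1,154.6688699
Briarton County: ($180,253.27 − $42,300) × 0.0051 = $137,953.27 × 0.0051 = $703.561677
Community College District: $180,253.27 × 0.00554 = $998.6031158
Levies subtotal = $4,421.2237445
Total = $4,421.2237445 + $900 = $5,321.2237445

$5,321.22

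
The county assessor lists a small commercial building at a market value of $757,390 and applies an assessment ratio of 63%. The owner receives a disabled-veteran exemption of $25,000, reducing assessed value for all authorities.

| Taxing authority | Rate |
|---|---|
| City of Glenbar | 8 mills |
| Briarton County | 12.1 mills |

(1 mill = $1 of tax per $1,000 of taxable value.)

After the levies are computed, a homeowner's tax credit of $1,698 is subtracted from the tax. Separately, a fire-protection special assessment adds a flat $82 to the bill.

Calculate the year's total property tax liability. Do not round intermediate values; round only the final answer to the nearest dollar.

$7,472

Assessed value = $757,390 × 0.63 = $477,155.7
Taxable value = $477,155.7 − $25,000 = $452,155.7
City of Glenbar: $452,155.7 × 0.008 = $3,617.2456
Briarton County: $452,155.7 × 0.0121 = $5,471.08397
Levies subtotal = $9,088.32957
After credit = $9,088.32957 − $1,698 = $7,390.32957
Total = $7,390.32957 + $82 = $7,472.32957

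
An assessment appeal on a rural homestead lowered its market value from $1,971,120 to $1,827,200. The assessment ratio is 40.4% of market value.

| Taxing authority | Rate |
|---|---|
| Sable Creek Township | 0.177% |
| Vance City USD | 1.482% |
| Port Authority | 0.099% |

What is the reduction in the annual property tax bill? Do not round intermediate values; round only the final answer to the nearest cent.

$1,022.17

Old assessed value = $1,971,120 × 0.404 = $796,332.48
New assessed value = $1,827,200 × 0.404 = $738,188.8
Combined rate = 0.00177 + 0.01482 + 0.00099 = 0.01758
Old tax = $796,332.48 × 0.01758 = $13,999.5249984
New tax = $738,188.8 × 0.01758 = $12,977.359104
Reduction = $13,999.5249984 − $12,977.359104 = $1,022.1658944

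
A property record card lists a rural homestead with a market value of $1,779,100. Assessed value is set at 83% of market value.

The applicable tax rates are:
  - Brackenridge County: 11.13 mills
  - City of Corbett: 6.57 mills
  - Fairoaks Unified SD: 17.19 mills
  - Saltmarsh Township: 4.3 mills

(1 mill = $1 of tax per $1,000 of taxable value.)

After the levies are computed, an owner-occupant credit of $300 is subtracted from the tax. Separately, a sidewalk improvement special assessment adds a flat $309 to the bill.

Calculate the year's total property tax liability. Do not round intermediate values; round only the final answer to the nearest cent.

$57,879.03

Assessed value = $1,779,100 × 0.83 = $1,476,653
Brackenridge County: $1,476,653 × 0.01113 = $16,435.14789
City of Corbett: $1,476,653 × 0.00657 = $9,701.61021
Fairoaks Unified SD: $1,476,653 × 0.01719 = $25,383.66507
Saltmarsh Township: $1,476,653 × 0.0043 = $6,349.6079
Levies subtotal = $57,870.03107
After credit = $57,870.03107 − $300 = $57,570.03107
Total = $57,570.03107 + $309 = $57,879.03107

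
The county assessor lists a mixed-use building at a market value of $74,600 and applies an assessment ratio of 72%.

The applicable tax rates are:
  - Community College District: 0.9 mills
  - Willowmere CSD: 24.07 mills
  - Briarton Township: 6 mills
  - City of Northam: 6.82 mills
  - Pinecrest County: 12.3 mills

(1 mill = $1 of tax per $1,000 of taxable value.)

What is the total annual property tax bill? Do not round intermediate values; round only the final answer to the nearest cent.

Assessed value = $74,600 × 0.72 = $53,712
Community College District: $53,712 × 0.0009 = $48.3408
Willowmere CSD: $53,712 × 0.02407 = $1,292.84784
Briarton Township: $53,712 × 0.006 = $322.272
City of Northam: $53,712 × 0.00682 = $366.31584
Pinecrest County: $53,712 × 0.0123 = $660.6576
Total = $48.3408 + $1,292.84784 + $322.272 + $366.31584 + $660.6576 = $2,690.43408

$2,690.43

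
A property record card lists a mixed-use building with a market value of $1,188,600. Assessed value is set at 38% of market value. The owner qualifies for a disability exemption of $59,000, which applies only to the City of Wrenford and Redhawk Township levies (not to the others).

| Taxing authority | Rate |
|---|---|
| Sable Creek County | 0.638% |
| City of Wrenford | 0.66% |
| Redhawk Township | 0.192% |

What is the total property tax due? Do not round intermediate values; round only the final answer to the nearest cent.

Assessed value = $1,188,600 × 0.38 = $451,668
Sable Creek County: $451,668 × 0.00638 = $2,881.64184
City of Wrenford: ($451,668 − $59,000) × 0.0066 = $392,668 × 0.0066 = $2,591.6088
Redhawk Township: ($451,668 − $59,000) × 0.00192 = $392,668 × 0.00192 = $753.92256
Total = $6,227.1732

$6,227.17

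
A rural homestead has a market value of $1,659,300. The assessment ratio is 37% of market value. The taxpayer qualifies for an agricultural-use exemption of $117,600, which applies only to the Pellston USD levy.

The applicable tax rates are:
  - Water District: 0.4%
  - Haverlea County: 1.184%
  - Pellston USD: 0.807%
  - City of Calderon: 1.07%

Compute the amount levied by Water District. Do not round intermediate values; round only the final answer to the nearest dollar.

Assessed value = $1,659,300 × 0.37 = $613,941
Water District taxable value = $613,941 (exemption does not apply)
Water District levy = $613,941 × 0.004 = $2,455.764

$2,456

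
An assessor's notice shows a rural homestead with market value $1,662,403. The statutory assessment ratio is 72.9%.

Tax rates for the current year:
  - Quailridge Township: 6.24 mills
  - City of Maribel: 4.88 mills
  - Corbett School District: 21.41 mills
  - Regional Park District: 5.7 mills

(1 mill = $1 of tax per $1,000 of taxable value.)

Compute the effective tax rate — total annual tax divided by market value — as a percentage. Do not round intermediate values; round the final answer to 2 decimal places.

Assessed value = $1,662,403 × 0.729 = $1,211,891.787
Quailridge Township: $1,211,891.787 × 0.00624 = $7,562.20475088
City of Maribel: $1,211,891.787 × 0.00488 = $5,914.03192056
Corbett School District: $1,211,891.787 × 0.02141 = $25,946.60315967
Regional Park District: $1,211,891.787 × 0.0057 = $6,907.7831859
Total tax = $46,330.62301701
Effective rate = $46,330.62301701 ÷ $1,662,403 = 2.79% of market value

2.79%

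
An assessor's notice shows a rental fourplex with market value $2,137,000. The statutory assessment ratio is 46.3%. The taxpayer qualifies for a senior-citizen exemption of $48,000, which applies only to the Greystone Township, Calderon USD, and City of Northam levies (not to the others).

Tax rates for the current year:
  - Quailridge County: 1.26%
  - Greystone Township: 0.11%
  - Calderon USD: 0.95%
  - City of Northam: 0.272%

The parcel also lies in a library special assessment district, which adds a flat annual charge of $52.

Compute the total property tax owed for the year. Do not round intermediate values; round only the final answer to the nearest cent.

$25,058.69

Assessed value = $2,137,000 × 0.463 = $989,431
Quailridge County: $989,431 × 0.0126 = $12,466.8306
Greystone Township: ($989,431 − $48,000) × 0.0011 = $941,431 × 0.0011 = $1,035.5741
Calderon USD: ($989,431 − $48,000) × 0.0095 = $941,431 × 0.0095 = $8,943.5945
City of Northam: ($989,431 − $48,000) × 0.00272 = $941,431 × 0.00272 = $2,560.69232
Levies subtotal = $25,006.69152
Total = $25,006.69152 + $52 = $25,058.69152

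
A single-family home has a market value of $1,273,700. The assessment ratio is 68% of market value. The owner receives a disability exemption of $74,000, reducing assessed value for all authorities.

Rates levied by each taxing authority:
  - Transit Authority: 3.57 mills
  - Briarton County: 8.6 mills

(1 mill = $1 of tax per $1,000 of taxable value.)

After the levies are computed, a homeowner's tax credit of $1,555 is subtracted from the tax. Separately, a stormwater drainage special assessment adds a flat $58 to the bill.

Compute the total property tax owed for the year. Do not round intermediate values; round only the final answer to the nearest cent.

$8,143.05

Assessed value = $1,273,700 × 0.68 = $866,116
Taxable value = $866,116 − $74,000 = $792,116
Transit Authority: $792,116 × 0.00357 = $2,827.85412
Briarton County: $792,116 × 0.0086 = $6,812.1976
Levies subtotal = $9,640.05172
After credit = $9,640.05172 − $1,555 = $8,085.05172
Total = $8,085.05172 + $58 = $8,143.05172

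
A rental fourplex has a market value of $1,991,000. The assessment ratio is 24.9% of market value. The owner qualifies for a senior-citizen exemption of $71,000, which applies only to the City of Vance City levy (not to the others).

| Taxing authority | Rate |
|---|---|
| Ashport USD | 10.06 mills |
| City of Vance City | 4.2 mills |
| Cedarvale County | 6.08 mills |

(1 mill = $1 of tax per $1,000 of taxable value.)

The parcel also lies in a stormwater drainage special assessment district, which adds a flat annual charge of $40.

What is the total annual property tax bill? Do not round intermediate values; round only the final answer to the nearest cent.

Assessed value = $1,991,000 × 0.249 = $495,759
Ashport USD: $495,759 × 0.01006 = $4,987.33554
City of Vance City: ($495,759 − $71,000) × 0.0042 = $424,759 × 0.0042 = $1,783.9878
Cedarvale County: $495,759 × 0.00608 = $3,014.21472
Levies subtotal = $9,785.53806
Total = $9,785.53806 + $40 = $9,825.53806

$9,825.54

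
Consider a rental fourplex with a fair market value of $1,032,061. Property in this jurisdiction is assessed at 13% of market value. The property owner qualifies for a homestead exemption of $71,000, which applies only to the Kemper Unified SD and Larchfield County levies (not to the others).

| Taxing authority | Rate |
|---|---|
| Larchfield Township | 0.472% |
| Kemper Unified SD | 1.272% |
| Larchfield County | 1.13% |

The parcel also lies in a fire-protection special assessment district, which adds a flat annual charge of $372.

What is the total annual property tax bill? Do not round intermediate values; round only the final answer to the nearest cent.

Assessed value = $1,032,061 × 0.13 = $134,167.93
Larchfield Township: $134,167.93 × 0.00472 = $633.2726296
Kemper Unified SD: ($134,167.93 − $71,000) × 0.01272 = $63,167.93 × 0.01272 = $803.4960696
Larchfield County: ($134,167.93 − $71,000) × 0.0113 = $63,167.93 × 0.0113 = $713.797609
Levies subtotal = $2,150.5663082
Total = $2,150.5663082 + $372 = $2,522.5663082

$2,522.57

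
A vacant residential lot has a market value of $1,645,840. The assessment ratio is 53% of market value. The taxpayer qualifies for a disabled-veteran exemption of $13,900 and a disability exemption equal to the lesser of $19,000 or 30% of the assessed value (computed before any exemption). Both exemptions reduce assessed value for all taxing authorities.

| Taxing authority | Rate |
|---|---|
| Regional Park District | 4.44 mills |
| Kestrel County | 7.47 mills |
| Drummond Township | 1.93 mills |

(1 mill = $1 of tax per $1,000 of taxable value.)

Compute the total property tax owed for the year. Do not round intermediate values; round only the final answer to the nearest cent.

Assessed value = $1,645,840 × 0.53 = $872,295.2
Disability exemption = min($19,000, 30% × $872,295.2) = min($19,000, $261,688.56) = $19,000 (dollar cap binds)
Taxable value = $872,295.2 − $13,900 − $19,000 = $839,395.2
Regional Park District: $839,395.2 × 0.00444 = $3,726.914688
Kestrel County: $839,395.2 × 0.00747 = $6,270.282144
Drummond Township: $839,395.2 × 0.00193 = $1,620.032736
Total = $11,617.229568

$11,617.23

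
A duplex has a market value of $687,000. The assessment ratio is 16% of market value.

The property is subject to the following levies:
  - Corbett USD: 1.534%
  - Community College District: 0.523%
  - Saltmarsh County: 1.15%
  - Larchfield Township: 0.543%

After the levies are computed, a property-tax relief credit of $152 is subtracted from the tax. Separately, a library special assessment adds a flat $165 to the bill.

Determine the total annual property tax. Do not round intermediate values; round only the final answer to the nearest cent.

Assessed value = $687,000 × 0.16 = $109,920
Corbett USD: $109,920 × 0.01534 = $1,686.1728
Community College District: $109,920 × 0.00523 = $574.8816
Saltmarsh County: $109,920 × 0.0115 = $1,264.08
Larchfield Township: $109,920 × 0.00543 = $596.8656
Levies subtotal = $4,122
After credit = $4,122 − $152 = $3,970
Total = $3,970 + $165 = $4,135

$4,135.00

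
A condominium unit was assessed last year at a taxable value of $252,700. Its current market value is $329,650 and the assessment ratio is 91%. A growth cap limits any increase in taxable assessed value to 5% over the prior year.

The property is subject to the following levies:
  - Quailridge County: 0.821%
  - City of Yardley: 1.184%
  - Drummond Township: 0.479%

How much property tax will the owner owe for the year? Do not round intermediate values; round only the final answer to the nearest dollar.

Uncapped assessed value = $329,650 × 0.91 = $299,981.5
Cap limit = $252,700 × 1.05 = $265,335
Taxable assessed value = min($299,981.5, $265,335) = $265,335 (cap binds)
Quailridge County: $265,335 × 0.00821 = $2,178.40035
City of Yardley: $265,335 × 0.01184 = $3,141.5664
Drummond Township: $265,335 × 0.00479 = $1,270.95465
Total = $6,590.9214

$6,591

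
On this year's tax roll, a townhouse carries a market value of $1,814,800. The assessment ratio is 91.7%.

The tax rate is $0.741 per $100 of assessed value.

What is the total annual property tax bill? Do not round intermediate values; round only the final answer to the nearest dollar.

Assessed value = $1,814,800 × 0.917 = $1,664,171.6
Tax = $1,664,171.6 × 0.00741 = $12,331.511556

$12,332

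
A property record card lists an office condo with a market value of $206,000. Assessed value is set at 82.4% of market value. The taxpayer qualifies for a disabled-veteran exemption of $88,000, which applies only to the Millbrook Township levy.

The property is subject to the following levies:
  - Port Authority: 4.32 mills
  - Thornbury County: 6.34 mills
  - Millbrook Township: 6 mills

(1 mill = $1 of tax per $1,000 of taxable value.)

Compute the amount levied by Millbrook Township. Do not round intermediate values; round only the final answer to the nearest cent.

$490.46

Assessed value = $206,000 × 0.824 = $169,744
Millbrook Township taxable value = $169,744 − $88,000 = $81,744
Millbrook Township levy = $81,744 × 0.006 = $490.464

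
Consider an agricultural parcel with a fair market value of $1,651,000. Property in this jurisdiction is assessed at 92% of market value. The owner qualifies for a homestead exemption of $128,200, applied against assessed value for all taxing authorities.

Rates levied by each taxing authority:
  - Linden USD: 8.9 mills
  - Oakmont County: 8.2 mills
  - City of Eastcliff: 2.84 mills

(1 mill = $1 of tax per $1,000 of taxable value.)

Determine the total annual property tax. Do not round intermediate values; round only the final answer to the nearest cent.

$27,730.96

Assessed value = $1,651,000 × 0.92 = $1,518,920
Taxable value = $1,518,920 − $128,200 = $1,390,720
Linden USD: $1,390,720 × 0.0089 = $12,377.408
Oakmont County: $1,390,720 × 0.0082 = $11,403.904
City of Eastcliff: $1,390,720 × 0.00284 = $3,949.6448
Total = $12,377.408 + $11,403.904 + $3,949.6448 = $27,730.9568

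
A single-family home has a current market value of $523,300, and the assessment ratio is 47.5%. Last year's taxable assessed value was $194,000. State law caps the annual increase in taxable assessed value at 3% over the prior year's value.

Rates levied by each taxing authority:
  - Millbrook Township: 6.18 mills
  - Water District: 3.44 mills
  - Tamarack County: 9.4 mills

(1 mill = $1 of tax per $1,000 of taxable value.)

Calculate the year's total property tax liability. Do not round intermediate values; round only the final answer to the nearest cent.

Uncapped assessed value = $523,300 × 0.475 = $248,567.5
Cap limit = $194,000 × 1.03 = $199,820
Taxable assessed value = min($248,567.5, $199,820) = $199,820 (cap binds)
Millbrook Township: $199,820 × 0.00618 = $1,234.8876
Water District: $199,820 × 0.00344 = $687.3808
Tamarack County: $199,820 × 0.0094 = $1,878.308
Total = $3,800.5764

$3,800.58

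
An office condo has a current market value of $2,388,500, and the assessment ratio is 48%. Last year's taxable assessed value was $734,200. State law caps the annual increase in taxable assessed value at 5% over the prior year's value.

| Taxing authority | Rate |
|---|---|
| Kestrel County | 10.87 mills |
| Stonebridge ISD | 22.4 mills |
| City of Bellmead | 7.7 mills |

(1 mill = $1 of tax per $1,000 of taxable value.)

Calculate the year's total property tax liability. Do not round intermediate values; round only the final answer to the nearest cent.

Uncapped assessed value = $2,388,500 × 0.48 = $1,146,480
Cap limit = $734,200 × 1.05 = $770,910
Taxable assessed value = min($1,146,480, $770,910) = $770,910 (cap binds)
Kestrel County: $770,910 × 0.01087 = $8,379.7917
Stonebridge ISD: $770,910 × 0.0224 = $17,268.384
City of Bellmead: $770,910 × 0.0077 = $5,936.007
Total = $31,584.1827

$31,584.18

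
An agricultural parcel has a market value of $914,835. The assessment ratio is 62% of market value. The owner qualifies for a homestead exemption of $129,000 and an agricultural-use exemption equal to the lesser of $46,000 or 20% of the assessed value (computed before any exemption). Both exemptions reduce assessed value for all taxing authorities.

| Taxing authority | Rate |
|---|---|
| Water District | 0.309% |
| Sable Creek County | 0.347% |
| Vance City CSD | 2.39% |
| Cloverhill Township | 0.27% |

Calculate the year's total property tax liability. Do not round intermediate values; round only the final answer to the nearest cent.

Assessed value = $914,835 × 0.62 = $567,197.7
Agricultural-use exemption = min($46,000, 20% × $567,197.7) = min($46,000, $113,439.54) = $46,000 (dollar cap binds)
Taxable value = $567,197.7 − $129,000 − $46,000 = $392,197.7
Water District: $392,197.7 × 0.00309 = $1,211.890893
Sable Creek County: $392,197.7 × 0.00347 = $1,360.926019
Vance City CSD: $392,197.7 × 0.0239 = $9,373.52503
Cloverhill Township: $392,197.7 × 0.0027 = $1,058.93379
Total = $13,005.275732

$13,005.28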